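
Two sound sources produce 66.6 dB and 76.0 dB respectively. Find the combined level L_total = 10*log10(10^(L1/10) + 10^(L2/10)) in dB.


10^(66.6/10) = 4.57088e+06
10^(76.0/10) = 3.98107e+07
Sum = 4.57088e+06 + 3.98107e+07 = 4.43816e+07
L_total = 10*log10(4.43816e+07) = 76.472 dB


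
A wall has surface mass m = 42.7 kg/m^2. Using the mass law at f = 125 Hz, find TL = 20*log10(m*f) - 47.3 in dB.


m * f = 42.7 * 125 = 5337.5
20*log10(5337.5) = 74.5468 dB
TL = 74.5468 - 47.3 = 27.247 dB


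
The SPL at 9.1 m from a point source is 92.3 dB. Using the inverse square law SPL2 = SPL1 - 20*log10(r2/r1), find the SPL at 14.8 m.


r2/r1 = 14.8/9.1 = 1.62637
Correction = 20*log10(1.62637) = 4.22439 dB
SPL2 = 92.3 - 4.22439 = 88.076 dB


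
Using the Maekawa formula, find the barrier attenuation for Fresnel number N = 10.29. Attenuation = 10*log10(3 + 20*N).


3 + 20*N = 3 + 20*10.29 = 208.8
Att = 10*log10(208.8) = 23.197 dB


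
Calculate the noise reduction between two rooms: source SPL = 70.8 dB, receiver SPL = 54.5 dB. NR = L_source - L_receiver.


NR = L_source - L_receiver (difference between source and receiving room levels)
NR = 70.8 - 54.5 = 16.3 dB


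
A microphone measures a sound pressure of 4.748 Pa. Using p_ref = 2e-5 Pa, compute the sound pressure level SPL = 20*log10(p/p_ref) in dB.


p / p_ref = 4.748 / 2e-5 = 237400
SPL = 20 * log10(237400) = 107.51 dB


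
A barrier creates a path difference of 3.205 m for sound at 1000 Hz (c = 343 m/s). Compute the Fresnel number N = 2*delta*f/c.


N = 2*delta*f/c = 2*delta/lambda, where lambda = c/f
lambda = 343 / 1000 = 0.343 m
N = 2 * 3.205 / 0.343 = 18.688


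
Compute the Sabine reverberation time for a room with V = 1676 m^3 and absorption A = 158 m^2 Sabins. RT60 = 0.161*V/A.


RT60 = 0.161 * 1676 / 158 = 1.7078 s


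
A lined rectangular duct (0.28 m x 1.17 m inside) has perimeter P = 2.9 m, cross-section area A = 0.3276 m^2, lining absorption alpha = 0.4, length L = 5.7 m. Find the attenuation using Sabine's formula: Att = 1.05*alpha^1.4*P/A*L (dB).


alpha^1.4 = 0.4^1.4 = 0.277258
Attenuation rate = 1.05 * alpha^1.4 * P / A
= 1.05 * 0.277258 * 2.9 / 0.3276 = 2.57708 dB/m
Total Att = 2.57708 * 5.7 = 14.689 dB


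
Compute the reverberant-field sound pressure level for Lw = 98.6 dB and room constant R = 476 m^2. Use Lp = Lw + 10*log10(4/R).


4/R = 4/476 = 0.00840336
Lp = 98.6 + 10*log10(0.00840336) = 77.845 dB


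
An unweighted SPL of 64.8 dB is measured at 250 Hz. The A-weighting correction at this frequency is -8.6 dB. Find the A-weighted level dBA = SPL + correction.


A-weighting table: 250 Hz -> -8.6 dB correction
SPL_A = SPL + correction = 64.8 + (-8.6) = 56.2 dBA


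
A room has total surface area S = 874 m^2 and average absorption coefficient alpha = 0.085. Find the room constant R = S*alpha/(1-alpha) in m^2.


R = 874 * 0.085 / (1 - 0.085) = 81.191 m^2


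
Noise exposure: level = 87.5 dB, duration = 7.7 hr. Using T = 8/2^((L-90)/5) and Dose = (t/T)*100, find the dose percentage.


T_allowed = 8 / 2^((87.5 - 90)/5) = 11.3137 hr
Dose = 7.7 / 11.3137 * 100 = 68.059 %


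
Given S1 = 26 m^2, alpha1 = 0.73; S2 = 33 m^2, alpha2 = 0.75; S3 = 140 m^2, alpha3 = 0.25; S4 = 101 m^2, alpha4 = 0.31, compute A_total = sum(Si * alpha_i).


26 * 0.73 = 18.98
33 * 0.75 = 24.75
140 * 0.25 = 35
101 * 0.31 = 31.31
A_total = 18.98 + 24.75 + 35 + 31.31 = 110.04 m^2


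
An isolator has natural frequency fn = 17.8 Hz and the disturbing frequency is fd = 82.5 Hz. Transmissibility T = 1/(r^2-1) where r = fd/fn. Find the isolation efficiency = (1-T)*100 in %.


r = 82.5 / 17.8 = 4.63483
r^2 - 1 = 4.63483^2 - 1 = 20.4816
T = 1/20.4816 = 0.0488243
Efficiency = (1 - 0.0488243)*100 = 95.118 %


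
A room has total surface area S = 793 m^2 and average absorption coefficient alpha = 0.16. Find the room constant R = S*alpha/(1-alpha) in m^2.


R = 793 * 0.16 / (1 - 0.16) = 151.05 m^2


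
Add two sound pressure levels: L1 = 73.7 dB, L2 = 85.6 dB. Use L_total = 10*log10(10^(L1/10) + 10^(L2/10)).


10^(73.7/10) = 2.34423e+07
10^(85.6/10) = 3.63078e+08
Sum = 2.34423e+07 + 3.63078e+08 = 3.8652e+08
L_total = 10*log10(3.8652e+08) = 85.872 dB


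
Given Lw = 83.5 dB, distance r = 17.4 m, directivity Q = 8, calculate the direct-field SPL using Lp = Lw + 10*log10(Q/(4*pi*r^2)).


4*pi*r^2 = 4*pi*17.4^2 = 3804.59 m^2
Q / (4*pi*r^2) = 8 / 3804.59 = 0.00210272
Lp = 83.5 + 10*log10(0.00210272) = 56.728 dB


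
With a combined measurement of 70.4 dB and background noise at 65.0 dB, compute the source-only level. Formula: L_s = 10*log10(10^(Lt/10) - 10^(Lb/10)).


10^(70.4/10) = 1.09648e+07
10^(65.0/10) = 3.16228e+06
Difference = 1.09648e+07 - 3.16228e+06 = 7.80252e+06
L_source = 10*log10(7.80252e+06) = 68.922 dB


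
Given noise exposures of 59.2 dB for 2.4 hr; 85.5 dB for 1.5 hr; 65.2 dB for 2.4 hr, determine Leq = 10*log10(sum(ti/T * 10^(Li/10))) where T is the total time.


T_total = 2.4 + 1.5 + 2.4 = 6.3 hr
(2.4/6.3) * 10^(59.2/10) = 316862
(1.5/6.3) * 10^(85.5/10) = 8.44794e+07
(2.4/6.3) * 10^(65.2/10) = 1.26145e+06
Sum = 316862 + 8.44794e+07 + 1.26145e+06 = 8.60577e+07
Leq = 10*log10(8.60577e+07) = 79.348 dB


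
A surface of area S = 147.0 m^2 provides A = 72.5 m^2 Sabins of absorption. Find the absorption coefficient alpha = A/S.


Absorption coefficient = absorbed power / incident power
alpha = A / S = 72.5 / 147.0 = 0.4932


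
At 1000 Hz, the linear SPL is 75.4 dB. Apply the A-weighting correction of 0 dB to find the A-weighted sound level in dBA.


A-weighting table: 1000 Hz -> 0 dB correction
SPL_A = SPL + correction = 75.4 + (0) = 75.4 dBA


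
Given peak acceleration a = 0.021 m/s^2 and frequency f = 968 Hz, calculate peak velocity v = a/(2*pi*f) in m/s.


omega = 2*pi*f = 2*pi*968 = 6082.12 rad/s
v = a / omega = 0.021 / 6082.12 = 3.4527e-06 m/s


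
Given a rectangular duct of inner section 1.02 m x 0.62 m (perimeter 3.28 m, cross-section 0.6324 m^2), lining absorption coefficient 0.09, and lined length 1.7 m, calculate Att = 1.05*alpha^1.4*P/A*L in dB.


alpha^1.4 = 0.09^1.4 = 0.034351
Attenuation rate = 1.05 * alpha^1.4 * P / A
= 1.05 * 0.034351 * 3.28 / 0.6324 = 0.187073 dB/m
Total Att = 0.187073 * 1.7 = 0.31802 dB


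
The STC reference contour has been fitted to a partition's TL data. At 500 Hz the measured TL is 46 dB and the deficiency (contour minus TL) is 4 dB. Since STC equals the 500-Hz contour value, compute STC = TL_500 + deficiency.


By ASTM E413, STC = value of the fitted reference contour at 500 Hz.
Contour value at 500 Hz = TL_500 + deficiency = 46 + 4 = 50
STC = 50


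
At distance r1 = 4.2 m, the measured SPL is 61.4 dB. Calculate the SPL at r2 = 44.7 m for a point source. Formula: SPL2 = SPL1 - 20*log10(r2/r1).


r2/r1 = 44.7/4.2 = 10.6429
Correction = 20*log10(10.6429) = 20.5412 dB
SPL2 = 61.4 - 20.5412 = 40.859 dB


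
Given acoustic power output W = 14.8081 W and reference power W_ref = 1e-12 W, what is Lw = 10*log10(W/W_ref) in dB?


W / W_ref = 14.8081 / 1e-12 = 1.48081e+13
Lw = 10 * log10(1.48081e+13) = 131.7 dB


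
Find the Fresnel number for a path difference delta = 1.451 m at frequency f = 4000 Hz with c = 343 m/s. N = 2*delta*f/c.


N = 2*delta*f/c = 2*delta/lambda, where lambda = c/f
lambda = 343 / 4000 = 0.08575 m
N = 2 * 1.451 / 0.08575 = 33.843


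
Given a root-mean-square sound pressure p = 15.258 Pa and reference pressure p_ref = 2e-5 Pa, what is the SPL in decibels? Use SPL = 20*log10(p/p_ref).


p / p_ref = 15.258 / 2e-5 = 762900
SPL = 20 * log10(762900) = 117.65 dB


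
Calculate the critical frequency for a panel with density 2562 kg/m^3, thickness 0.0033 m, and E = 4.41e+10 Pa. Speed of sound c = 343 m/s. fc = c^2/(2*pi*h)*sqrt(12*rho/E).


12*rho/E = 12*2562/4.41e+10 = 6.97143e-07
sqrt(12*rho/E) = sqrt(6.97143e-07) = 0.000834951
c^2/(2*pi*h) = 343^2/(2*pi*0.0033) = 5.67407e+06
fc = 5.67407e+06 * 0.000834951 = 4737.6 Hz


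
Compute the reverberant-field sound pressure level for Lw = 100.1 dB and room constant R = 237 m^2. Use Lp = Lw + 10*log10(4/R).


4/R = 4/237 = 0.0168776
Lp = 100.1 + 10*log10(0.0168776) = 82.373 dB


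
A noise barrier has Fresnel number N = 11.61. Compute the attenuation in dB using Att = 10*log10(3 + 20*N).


3 + 20*N = 3 + 20*11.61 = 235.2
Att = 10*log10(235.2) = 23.714 dB


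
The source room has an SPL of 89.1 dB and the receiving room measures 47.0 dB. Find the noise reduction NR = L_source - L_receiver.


NR = L_source - L_receiver (difference between source and receiving room levels)
NR = 89.1 - 47.0 = 42.1 dB


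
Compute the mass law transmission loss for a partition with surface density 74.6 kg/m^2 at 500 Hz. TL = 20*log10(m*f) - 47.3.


m * f = 74.6 * 500 = 37300
20*log10(37300) = 91.4342 dB
TL = 91.4342 - 47.3 = 44.134 dB


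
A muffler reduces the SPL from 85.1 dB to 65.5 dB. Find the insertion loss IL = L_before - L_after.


Insertion loss = SPL without muffler - SPL with muffler
IL = 85.1 - 65.5 = 19.6 dB


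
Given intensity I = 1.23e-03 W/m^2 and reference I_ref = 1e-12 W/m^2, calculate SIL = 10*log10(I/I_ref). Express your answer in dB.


I / I_ref = 1.23e-03 / 1e-12 = 1.23e+09
SIL = 10 * log10(1.23e+09) = 90.899 dB


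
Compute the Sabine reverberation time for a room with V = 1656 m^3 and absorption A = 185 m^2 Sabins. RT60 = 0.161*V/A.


RT60 = 0.161 * 1656 / 185 = 1.4412 s


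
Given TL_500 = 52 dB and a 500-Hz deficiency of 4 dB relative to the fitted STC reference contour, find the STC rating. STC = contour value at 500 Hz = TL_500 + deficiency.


By ASTM E413, STC = value of the fitted reference contour at 500 Hz.
Contour value at 500 Hz = TL_500 + deficiency = 52 + 4 = 56
STC = 56


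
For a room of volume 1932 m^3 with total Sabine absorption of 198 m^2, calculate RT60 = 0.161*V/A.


RT60 = 0.161 * 1932 / 198 = 1.571 s


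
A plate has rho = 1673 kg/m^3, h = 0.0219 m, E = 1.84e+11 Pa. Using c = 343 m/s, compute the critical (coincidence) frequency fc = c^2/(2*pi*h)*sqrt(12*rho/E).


12*rho/E = 12*1673/1.84e+11 = 1.09109e-07
sqrt(12*rho/E) = sqrt(1.09109e-07) = 0.000330317
c^2/(2*pi*h) = 343^2/(2*pi*0.0219) = 854996
fc = 854996 * 0.000330317 = 282.42 Hz


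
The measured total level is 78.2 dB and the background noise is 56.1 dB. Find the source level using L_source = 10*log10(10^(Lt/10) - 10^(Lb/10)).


10^(78.2/10) = 6.60693e+07
10^(56.1/10) = 407380
Difference = 6.60693e+07 - 407380 = 6.56619e+07
L_source = 10*log10(6.56619e+07) = 78.173 dB


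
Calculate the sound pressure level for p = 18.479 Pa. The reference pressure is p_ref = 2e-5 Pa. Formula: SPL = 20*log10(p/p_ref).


p / p_ref = 18.479 / 2e-5 = 923950
SPL = 20 * log10(923950) = 119.31 dB


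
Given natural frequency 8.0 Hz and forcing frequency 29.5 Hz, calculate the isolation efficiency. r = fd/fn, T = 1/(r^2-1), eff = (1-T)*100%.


r = 29.5 / 8.0 = 3.6875
r^2 - 1 = 3.6875^2 - 1 = 12.5977
T = 1/12.5977 = 0.0793796
Efficiency = (1 - 0.0793796)*100 = 92.062 %


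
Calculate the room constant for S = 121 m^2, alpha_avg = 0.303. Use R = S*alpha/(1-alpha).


R = 121 * 0.303 / (1 - 0.303) = 52.601 m^2


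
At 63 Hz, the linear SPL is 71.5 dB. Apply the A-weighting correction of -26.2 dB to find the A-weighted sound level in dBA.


A-weighting table: 63 Hz -> -26.2 dB correction
SPL_A = SPL + correction = 71.5 + (-26.2) = 45.3 dBA


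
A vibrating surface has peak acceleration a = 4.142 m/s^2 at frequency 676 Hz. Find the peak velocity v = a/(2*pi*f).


omega = 2*pi*f = 2*pi*676 = 4247.43 rad/s
v = a / omega = 4.142 / 4247.43 = 0.00097518 m/s


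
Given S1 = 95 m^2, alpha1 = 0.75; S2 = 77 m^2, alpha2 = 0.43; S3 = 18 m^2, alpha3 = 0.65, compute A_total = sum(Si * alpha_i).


95 * 0.75 = 71.25
77 * 0.43 = 33.11
18 * 0.65 = 11.7
A_total = 71.25 + 33.11 + 11.7 = 116.06 m^2


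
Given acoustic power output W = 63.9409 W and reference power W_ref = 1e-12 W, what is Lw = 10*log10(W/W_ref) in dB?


W / W_ref = 63.9409 / 1e-12 = 6.39409e+13
Lw = 10 * log10(6.39409e+13) = 138.06 dB


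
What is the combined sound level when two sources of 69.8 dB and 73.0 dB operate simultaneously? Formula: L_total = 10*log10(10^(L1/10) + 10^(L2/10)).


10^(69.8/10) = 9.54993e+06
10^(73.0/10) = 1.99526e+07
Sum = 9.54993e+06 + 1.99526e+07 = 2.95025e+07
L_total = 10*log10(2.95025e+07) = 74.699 dB


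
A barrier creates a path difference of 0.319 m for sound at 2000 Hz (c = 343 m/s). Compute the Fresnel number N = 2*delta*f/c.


N = 2*delta*f/c = 2*delta/lambda, where lambda = c/f
lambda = 343 / 2000 = 0.1715 m
N = 2 * 0.319 / 0.1715 = 3.7201


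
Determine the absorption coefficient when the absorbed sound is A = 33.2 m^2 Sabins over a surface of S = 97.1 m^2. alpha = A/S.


Absorption coefficient = absorbed power / incident power
alpha = A / S = 33.2 / 97.1 = 0.34192


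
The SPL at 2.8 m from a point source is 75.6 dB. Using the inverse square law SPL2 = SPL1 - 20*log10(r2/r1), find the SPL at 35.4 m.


r2/r1 = 35.4/2.8 = 12.6429
Correction = 20*log10(12.6429) = 22.0369 dB
SPL2 = 75.6 - 22.0369 = 53.563 dB


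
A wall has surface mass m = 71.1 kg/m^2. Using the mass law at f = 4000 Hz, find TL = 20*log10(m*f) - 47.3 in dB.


m * f = 71.1 * 4000 = 284400
20*log10(284400) = 109.079 dB
TL = 109.079 - 47.3 = 61.779 dB


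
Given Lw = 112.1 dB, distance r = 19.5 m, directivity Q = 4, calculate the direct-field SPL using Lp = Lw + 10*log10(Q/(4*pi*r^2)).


4*pi*r^2 = 4*pi*19.5^2 = 4778.36 m^2
Q / (4*pi*r^2) = 4 / 4778.36 = 0.000837107
Lp = 112.1 + 10*log10(0.000837107) = 81.328 dB


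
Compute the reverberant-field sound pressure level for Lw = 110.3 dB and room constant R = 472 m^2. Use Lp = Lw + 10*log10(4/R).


4/R = 4/472 = 0.00847458
Lp = 110.3 + 10*log10(0.00847458) = 89.581 dB


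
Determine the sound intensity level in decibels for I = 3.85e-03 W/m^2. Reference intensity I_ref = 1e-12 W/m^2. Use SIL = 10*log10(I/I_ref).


I / I_ref = 3.85e-03 / 1e-12 = 3.85e+09
SIL = 10 * log10(3.85e+09) = 95.855 dB


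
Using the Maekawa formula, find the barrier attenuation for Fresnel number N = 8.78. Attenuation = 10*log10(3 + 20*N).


3 + 20*N = 3 + 20*8.78 = 178.6
Att = 10*log10(178.6) = 22.519 dB


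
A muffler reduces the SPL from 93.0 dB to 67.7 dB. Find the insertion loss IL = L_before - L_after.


Insertion loss = SPL without muffler - SPL with muffler
IL = 93.0 - 67.7 = 25.3 dB


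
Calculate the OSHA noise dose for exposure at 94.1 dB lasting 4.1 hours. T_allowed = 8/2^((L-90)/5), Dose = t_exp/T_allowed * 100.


T_allowed = 8 / 2^((94.1 - 90)/5) = 4.53154 hr
Dose = 4.1 / 4.53154 * 100 = 90.477 %


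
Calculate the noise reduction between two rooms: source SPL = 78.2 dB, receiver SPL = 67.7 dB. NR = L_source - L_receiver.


NR = L_source - L_receiver (difference between source and receiving room levels)
NR = 78.2 - 67.7 = 10.5 dB


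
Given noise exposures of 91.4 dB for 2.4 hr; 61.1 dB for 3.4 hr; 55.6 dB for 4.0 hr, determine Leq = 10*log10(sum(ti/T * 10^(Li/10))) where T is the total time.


T_total = 2.4 + 3.4 + 4.0 = 9.8 hr
(2.4/9.8) * 10^(91.4/10) = 3.38053e+08
(3.4/9.8) * 10^(61.1/10) = 446944
(4.0/9.8) * 10^(55.6/10) = 148195
Sum = 3.38053e+08 + 446944 + 148195 = 3.38648e+08
Leq = 10*log10(3.38648e+08) = 85.297 dB


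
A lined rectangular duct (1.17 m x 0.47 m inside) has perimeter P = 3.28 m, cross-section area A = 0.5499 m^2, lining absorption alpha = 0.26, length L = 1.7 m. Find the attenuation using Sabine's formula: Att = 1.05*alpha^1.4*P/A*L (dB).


alpha^1.4 = 0.26^1.4 = 0.151692
Attenuation rate = 1.05 * alpha^1.4 * P / A
= 1.05 * 0.151692 * 3.28 / 0.5499 = 0.95004 dB/m
Total Att = 0.95004 * 1.7 = 1.6151 dB


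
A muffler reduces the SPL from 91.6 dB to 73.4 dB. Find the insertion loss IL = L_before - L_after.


Insertion loss = SPL without muffler - SPL with muffler
IL = 91.6 - 73.4 = 18.2 dB


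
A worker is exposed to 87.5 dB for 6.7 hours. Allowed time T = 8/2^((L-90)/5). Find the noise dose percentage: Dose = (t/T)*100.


T_allowed = 8 / 2^((87.5 - 90)/5) = 11.3137 hr
Dose = 6.7 / 11.3137 * 100 = 59.22 %


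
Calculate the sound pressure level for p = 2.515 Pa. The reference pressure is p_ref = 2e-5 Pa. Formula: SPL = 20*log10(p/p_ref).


p / p_ref = 2.515 / 2e-5 = 125750
SPL = 20 * log10(125750) = 101.99 dB


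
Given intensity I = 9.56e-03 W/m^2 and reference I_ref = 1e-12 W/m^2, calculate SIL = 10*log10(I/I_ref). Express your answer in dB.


I / I_ref = 9.56e-03 / 1e-12 = 9.56e+09
SIL = 10 * log10(9.56e+09) = 99.805 dB


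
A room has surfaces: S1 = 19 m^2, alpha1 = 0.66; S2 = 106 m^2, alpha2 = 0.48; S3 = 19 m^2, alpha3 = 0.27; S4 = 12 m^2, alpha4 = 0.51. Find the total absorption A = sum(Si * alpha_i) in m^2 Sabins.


19 * 0.66 = 12.54
106 * 0.48 = 50.88
19 * 0.27 = 5.13
12 * 0.51 = 6.12
A_total = 12.54 + 50.88 + 5.13 + 6.12 = 74.67 m^2


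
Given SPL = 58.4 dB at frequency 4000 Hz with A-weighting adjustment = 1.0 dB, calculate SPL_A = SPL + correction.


A-weighting table: 4000 Hz -> 1.0 dB correction
SPL_A = SPL + correction = 58.4 + (1.0) = 59.4 dBA


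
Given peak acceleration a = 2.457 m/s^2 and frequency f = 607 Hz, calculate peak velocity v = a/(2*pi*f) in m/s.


omega = 2*pi*f = 2*pi*607 = 3813.89 rad/s
v = a / omega = 2.457 / 3813.89 = 0.00064422 m/s


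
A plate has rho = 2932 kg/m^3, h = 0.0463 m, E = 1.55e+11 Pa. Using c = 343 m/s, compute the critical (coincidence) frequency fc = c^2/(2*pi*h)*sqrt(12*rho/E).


12*rho/E = 12*2932/1.55e+11 = 2.26994e-07
sqrt(12*rho/E) = sqrt(2.26994e-07) = 0.000476439
c^2/(2*pi*h) = 343^2/(2*pi*0.0463) = 404415
fc = 404415 * 0.000476439 = 192.68 Hz


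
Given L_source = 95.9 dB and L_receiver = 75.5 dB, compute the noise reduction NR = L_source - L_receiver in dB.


NR = L_source - L_receiver (difference between source and receiving room levels)
NR = 95.9 - 75.5 = 20.4 dB


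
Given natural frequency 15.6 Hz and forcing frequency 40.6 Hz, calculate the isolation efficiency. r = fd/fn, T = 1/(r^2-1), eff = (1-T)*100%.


r = 40.6 / 15.6 = 2.60256
r^2 - 1 = 2.60256^2 - 1 = 5.77332
T = 1/5.77332 = 0.173211
Efficiency = (1 - 0.173211)*100 = 82.679 %


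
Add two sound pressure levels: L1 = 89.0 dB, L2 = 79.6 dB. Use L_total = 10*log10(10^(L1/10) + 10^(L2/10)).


10^(89.0/10) = 7.94328e+08
10^(79.6/10) = 9.12011e+07
Sum = 7.94328e+08 + 9.12011e+07 = 8.85529e+08
L_total = 10*log10(8.85529e+08) = 89.472 dB


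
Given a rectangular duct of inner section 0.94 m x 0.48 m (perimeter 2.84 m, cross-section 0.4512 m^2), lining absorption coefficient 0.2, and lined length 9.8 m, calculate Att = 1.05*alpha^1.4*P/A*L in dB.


alpha^1.4 = 0.2^1.4 = 0.105061
Attenuation rate = 1.05 * alpha^1.4 * P / A
= 1.05 * 0.105061 * 2.84 / 0.4512 = 0.694353 dB/m
Total Att = 0.694353 * 9.8 = 6.8047 dB


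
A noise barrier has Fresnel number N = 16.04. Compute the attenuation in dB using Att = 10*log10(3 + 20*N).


3 + 20*N = 3 + 20*16.04 = 323.8
Att = 10*log10(323.8) = 25.103 dB


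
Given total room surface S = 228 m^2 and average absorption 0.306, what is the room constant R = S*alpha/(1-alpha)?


R = 228 * 0.306 / (1 - 0.306) = 100.53 m^2


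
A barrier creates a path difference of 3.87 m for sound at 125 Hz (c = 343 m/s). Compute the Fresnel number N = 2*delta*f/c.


N = 2*delta*f/c = 2*delta/lambda, where lambda = c/f
lambda = 343 / 125 = 2.744 m
N = 2 * 3.87 / 2.744 = 2.8207


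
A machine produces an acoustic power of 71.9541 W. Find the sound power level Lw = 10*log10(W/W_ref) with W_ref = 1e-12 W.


W / W_ref = 71.9541 / 1e-12 = 7.19541e+13
Lw = 10 * log10(7.19541e+13) = 138.57 dB


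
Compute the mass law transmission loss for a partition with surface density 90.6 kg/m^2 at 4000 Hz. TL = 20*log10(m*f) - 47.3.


m * f = 90.6 * 4000 = 362400
20*log10(362400) = 111.184 dB
TL = 111.184 - 47.3 = 63.884 dB


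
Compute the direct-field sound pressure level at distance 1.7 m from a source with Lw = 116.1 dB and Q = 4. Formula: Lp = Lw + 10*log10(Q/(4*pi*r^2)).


4*pi*r^2 = 4*pi*1.7^2 = 36.3168 m^2
Q / (4*pi*r^2) = 4 / 36.3168 = 0.110142
Lp = 116.1 + 10*log10(0.110142) = 106.52 dB


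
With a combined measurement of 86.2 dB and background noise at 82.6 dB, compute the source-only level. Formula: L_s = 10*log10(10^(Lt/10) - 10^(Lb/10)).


10^(86.2/10) = 4.16869e+08
10^(82.6/10) = 1.8197e+08
Difference = 4.16869e+08 - 1.8197e+08 = 2.34899e+08
L_source = 10*log10(2.34899e+08) = 83.709 dB


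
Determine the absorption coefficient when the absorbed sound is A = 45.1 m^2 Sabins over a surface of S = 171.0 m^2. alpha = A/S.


Absorption coefficient = absorbed power / incident power
alpha = A / S = 45.1 / 171.0 = 0.26374


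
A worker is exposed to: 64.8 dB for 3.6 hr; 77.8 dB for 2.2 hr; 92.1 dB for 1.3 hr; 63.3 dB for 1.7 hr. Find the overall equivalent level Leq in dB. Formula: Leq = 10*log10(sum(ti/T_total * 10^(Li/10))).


T_total = 3.6 + 2.2 + 1.3 + 1.7 = 8.8 hr
(3.6/8.8) * 10^(64.8/10) = 1.23543e+06
(2.2/8.8) * 10^(77.8/10) = 1.5064e+07
(1.3/8.8) * 10^(92.1/10) = 2.39586e+08
(1.7/8.8) * 10^(63.3/10) = 413015
Sum = 1.23543e+06 + 1.5064e+07 + 2.39586e+08 + 413015 = 2.56298e+08
Leq = 10*log10(2.56298e+08) = 84.087 dB


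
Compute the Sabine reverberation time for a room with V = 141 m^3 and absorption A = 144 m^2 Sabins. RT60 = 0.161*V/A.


RT60 = 0.161 * 141 / 144 = 0.15765 s


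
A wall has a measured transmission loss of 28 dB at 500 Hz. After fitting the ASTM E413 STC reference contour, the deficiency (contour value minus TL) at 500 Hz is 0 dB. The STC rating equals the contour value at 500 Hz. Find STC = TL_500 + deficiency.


By ASTM E413, STC = value of the fitted reference contour at 500 Hz.
Contour value at 500 Hz = TL_500 + deficiency = 28 + 0 = 28
STC = 28


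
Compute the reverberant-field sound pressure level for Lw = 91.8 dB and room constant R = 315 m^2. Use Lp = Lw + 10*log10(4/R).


4/R = 4/315 = 0.0126984
Lp = 91.8 + 10*log10(0.0126984) = 72.837 dB


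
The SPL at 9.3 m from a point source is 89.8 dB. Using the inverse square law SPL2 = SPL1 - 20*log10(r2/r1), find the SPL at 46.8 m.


r2/r1 = 46.8/9.3 = 5.03226
Correction = 20*log10(5.03226) = 14.0353 dB
SPL2 = 89.8 - 14.0353 = 75.765 dB


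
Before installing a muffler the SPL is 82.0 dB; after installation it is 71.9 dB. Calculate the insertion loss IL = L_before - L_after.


Insertion loss = SPL without muffler - SPL with muffler
IL = 82.0 - 71.9 = 10.1 dB


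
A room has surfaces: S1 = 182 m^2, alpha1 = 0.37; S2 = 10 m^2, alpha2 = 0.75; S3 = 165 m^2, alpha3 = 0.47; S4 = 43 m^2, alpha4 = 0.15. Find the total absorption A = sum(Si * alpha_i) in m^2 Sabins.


182 * 0.37 = 67.34
10 * 0.75 = 7.5
165 * 0.47 = 77.55
43 * 0.15 = 6.45
A_total = 67.34 + 7.5 + 77.55 + 6.45 = 158.84 m^2


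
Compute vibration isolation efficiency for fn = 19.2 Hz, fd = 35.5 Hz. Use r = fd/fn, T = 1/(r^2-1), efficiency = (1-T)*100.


r = 35.5 / 19.2 = 1.84896
r^2 - 1 = 1.84896^2 - 1 = 2.41865
T = 1/2.41865 = 0.413454
Efficiency = (1 - 0.413454)*100 = 58.655 %


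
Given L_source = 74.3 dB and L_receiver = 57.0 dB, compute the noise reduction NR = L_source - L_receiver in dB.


NR = L_source - L_receiver (difference between source and receiving room levels)
NR = 74.3 - 57.0 = 17.3 dB


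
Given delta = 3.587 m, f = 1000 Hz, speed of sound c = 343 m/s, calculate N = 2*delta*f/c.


N = 2*delta*f/c = 2*delta/lambda, where lambda = c/f
lambda = 343 / 1000 = 0.343 m
N = 2 * 3.587 / 0.343 = 20.915


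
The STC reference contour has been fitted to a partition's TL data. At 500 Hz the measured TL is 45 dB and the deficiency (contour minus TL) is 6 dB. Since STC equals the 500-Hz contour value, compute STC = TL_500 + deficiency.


By ASTM E413, STC = value of the fitted reference contour at 500 Hz.
Contour value at 500 Hz = TL_500 + deficiency = 45 + 6 = 51
STC = 51


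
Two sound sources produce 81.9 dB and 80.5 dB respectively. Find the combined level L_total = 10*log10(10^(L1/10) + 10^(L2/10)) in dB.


10^(81.9/10) = 1.54882e+08
10^(80.5/10) = 1.12202e+08
Sum = 1.54882e+08 + 1.12202e+08 = 2.67084e+08
L_total = 10*log10(2.67084e+08) = 84.266 dB


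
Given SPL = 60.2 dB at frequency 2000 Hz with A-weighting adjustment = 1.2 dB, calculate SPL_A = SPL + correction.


A-weighting table: 2000 Hz -> 1.2 dB correction
SPL_A = SPL + correction = 60.2 + (1.2) = 61.4 dBA


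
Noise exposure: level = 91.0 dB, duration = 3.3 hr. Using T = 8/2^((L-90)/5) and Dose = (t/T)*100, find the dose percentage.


T_allowed = 8 / 2^((91.0 - 90)/5) = 6.9644 hr
Dose = 3.3 / 6.9644 * 100 = 47.384 %


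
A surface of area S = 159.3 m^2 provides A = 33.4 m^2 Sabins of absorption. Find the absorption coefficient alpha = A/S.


Absorption coefficient = absorbed power / incident power
alpha = A / S = 33.4 / 159.3 = 0.20967


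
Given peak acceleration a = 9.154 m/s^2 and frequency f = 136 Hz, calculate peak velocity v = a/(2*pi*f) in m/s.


omega = 2*pi*f = 2*pi*136 = 854.513 rad/s
v = a / omega = 9.154 / 854.513 = 0.010713 m/s


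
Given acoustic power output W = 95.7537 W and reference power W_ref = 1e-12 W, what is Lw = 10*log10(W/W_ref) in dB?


W / W_ref = 95.7537 / 1e-12 = 9.57537e+13
Lw = 10 * log10(9.57537e+13) = 139.81 dB


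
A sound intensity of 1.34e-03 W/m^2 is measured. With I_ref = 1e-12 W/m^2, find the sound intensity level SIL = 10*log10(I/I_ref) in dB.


I / I_ref = 1.34e-03 / 1e-12 = 1.34e+09
SIL = 10 * log10(1.34e+09) = 91.271 dB


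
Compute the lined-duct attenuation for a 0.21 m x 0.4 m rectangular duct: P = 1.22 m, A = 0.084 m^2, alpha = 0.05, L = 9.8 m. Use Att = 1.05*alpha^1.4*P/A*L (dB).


alpha^1.4 = 0.05^1.4 = 0.0150854
Attenuation rate = 1.05 * alpha^1.4 * P / A
= 1.05 * 0.0150854 * 1.22 / 0.084 = 0.230052 dB/m
Total Att = 0.230052 * 9.8 = 2.2545 dB


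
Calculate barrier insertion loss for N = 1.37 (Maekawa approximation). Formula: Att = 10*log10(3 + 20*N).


3 + 20*N = 3 + 20*1.37 = 30.4
Att = 10*log10(30.4) = 14.829 dB


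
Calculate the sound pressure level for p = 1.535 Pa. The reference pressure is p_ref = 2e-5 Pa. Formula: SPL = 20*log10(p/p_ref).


p / p_ref = 1.535 / 2e-5 = 76750
SPL = 20 * log10(76750) = 97.702 dB


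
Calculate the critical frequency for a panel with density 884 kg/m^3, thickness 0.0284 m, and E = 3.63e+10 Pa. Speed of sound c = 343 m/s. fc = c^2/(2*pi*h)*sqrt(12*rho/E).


12*rho/E = 12*884/3.63e+10 = 2.92231e-07
sqrt(12*rho/E) = sqrt(2.92231e-07) = 0.000540584
c^2/(2*pi*h) = 343^2/(2*pi*0.0284) = 659311
fc = 659311 * 0.000540584 = 356.41 Hz


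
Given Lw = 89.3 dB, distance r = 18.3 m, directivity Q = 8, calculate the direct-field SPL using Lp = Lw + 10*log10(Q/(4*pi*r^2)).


4*pi*r^2 = 4*pi*18.3^2 = 4208.35 m^2
Q / (4*pi*r^2) = 8 / 4208.35 = 0.00190098
Lp = 89.3 + 10*log10(0.00190098) = 62.09 dB


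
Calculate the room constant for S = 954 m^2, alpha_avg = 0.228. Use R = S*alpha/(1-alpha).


R = 954 * 0.228 / (1 - 0.228) = 281.75 m^2


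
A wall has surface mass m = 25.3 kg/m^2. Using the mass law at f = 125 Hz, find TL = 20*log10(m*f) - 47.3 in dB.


m * f = 25.3 * 125 = 3162.5
20*log10(3162.5) = 70.0006 dB
TL = 70.0006 - 47.3 = 22.701 dB


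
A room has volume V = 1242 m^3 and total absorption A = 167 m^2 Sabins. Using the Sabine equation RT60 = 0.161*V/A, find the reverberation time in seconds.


RT60 = 0.161 * 1242 / 167 = 1.1974 s


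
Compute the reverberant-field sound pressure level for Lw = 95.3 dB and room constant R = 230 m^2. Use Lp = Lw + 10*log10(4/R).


4/R = 4/230 = 0.0173913
Lp = 95.3 + 10*log10(0.0173913) = 77.703 dB


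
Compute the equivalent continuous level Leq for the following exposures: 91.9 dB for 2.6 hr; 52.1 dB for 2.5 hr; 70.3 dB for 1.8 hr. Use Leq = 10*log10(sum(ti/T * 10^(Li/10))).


T_total = 2.6 + 2.5 + 1.8 = 6.9 hr
(2.6/6.9) * 10^(91.9/10) = 5.83612e+08
(2.5/6.9) * 10^(52.1/10) = 58761.2
(1.8/6.9) * 10^(70.3/10) = 2.79527e+06
Sum = 5.83612e+08 + 58761.2 + 2.79527e+06 = 5.86466e+08
Leq = 10*log10(5.86466e+08) = 87.682 dB


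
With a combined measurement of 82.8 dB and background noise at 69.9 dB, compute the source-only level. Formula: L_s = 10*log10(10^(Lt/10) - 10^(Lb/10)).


10^(82.8/10) = 1.90546e+08
10^(69.9/10) = 9.77237e+06
Difference = 1.90546e+08 - 9.77237e+06 = 1.80774e+08
L_source = 10*log10(1.80774e+08) = 82.571 dB


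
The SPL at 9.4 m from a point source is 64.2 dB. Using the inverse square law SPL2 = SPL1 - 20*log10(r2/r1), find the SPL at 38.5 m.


r2/r1 = 38.5/9.4 = 4.09574
Correction = 20*log10(4.09574) = 12.2466 dB
SPL2 = 64.2 - 12.2466 = 51.953 dB


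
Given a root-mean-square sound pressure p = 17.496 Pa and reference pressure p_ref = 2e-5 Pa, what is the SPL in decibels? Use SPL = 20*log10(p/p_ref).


p / p_ref = 17.496 / 2e-5 = 874800
SPL = 20 * log10(874800) = 118.84 dB


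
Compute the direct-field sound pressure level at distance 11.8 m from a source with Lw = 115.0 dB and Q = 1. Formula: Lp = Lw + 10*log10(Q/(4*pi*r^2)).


4*pi*r^2 = 4*pi*11.8^2 = 1749.74 m^2
Q / (4*pi*r^2) = 1 / 1749.74 = 0.000571513
Lp = 115.0 + 10*log10(0.000571513) = 82.57 dB


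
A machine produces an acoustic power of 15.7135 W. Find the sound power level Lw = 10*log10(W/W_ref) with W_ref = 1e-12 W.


W / W_ref = 15.7135 / 1e-12 = 1.57135e+13
Lw = 10 * log10(1.57135e+13) = 131.96 dB


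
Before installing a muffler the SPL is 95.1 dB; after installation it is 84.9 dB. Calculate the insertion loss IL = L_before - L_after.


Insertion loss = SPL without muffler - SPL with muffler
IL = 95.1 - 84.9 = 10.2 dB


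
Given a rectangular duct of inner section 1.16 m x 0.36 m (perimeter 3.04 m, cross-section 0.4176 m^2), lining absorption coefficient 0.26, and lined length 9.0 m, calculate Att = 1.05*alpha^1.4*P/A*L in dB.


alpha^1.4 = 0.26^1.4 = 0.151692
Attenuation rate = 1.05 * alpha^1.4 * P / A
= 1.05 * 0.151692 * 3.04 / 0.4176 = 1.15948 dB/m
Total Att = 1.15948 * 9.0 = 10.435 dB


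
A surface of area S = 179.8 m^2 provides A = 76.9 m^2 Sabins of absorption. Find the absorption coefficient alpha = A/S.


Absorption coefficient = absorbed power / incident power
alpha = A / S = 76.9 / 179.8 = 0.4277


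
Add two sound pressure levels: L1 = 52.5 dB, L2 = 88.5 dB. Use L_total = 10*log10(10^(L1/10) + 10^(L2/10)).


10^(52.5/10) = 177828
10^(88.5/10) = 7.07946e+08
Sum = 177828 + 7.07946e+08 = 7.08124e+08
L_total = 10*log10(7.08124e+08) = 88.501 dB


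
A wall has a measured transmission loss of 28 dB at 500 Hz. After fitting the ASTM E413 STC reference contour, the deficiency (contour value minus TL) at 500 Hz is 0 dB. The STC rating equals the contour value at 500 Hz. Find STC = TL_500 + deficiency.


By ASTM E413, STC = value of the fitted reference contour at 500 Hz.
Contour value at 500 Hz = TL_500 + deficiency = 28 + 0 = 28
STC = 28


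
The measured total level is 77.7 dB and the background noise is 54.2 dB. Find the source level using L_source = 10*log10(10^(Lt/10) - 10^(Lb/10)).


10^(77.7/10) = 5.88844e+07
10^(54.2/10) = 263027
Difference = 5.88844e+07 - 263027 = 5.86214e+07
L_source = 10*log10(5.86214e+07) = 77.681 dB


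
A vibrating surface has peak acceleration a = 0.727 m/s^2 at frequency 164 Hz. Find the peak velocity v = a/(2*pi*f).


omega = 2*pi*f = 2*pi*164 = 1030.44 rad/s
v = a / omega = 0.727 / 1030.44 = 0.00070552 m/s


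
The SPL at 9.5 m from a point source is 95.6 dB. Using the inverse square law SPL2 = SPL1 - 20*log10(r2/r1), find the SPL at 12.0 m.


r2/r1 = 12.0/9.5 = 1.26316
Correction = 20*log10(1.26316) = 2.02917 dB
SPL2 = 95.6 - 2.02917 = 93.571 dB


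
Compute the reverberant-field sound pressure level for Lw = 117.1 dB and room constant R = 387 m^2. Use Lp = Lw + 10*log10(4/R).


4/R = 4/387 = 0.0103359
Lp = 117.1 + 10*log10(0.0103359) = 97.243 dB


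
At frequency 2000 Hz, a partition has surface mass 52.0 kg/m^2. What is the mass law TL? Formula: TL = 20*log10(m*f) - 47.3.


m * f = 52.0 * 2000 = 104000
20*log10(104000) = 100.341 dB
TL = 100.341 - 47.3 = 53.041 dB


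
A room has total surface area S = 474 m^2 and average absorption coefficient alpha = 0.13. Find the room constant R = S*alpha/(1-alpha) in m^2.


R = 474 * 0.13 / (1 - 0.13) = 70.828 m^2


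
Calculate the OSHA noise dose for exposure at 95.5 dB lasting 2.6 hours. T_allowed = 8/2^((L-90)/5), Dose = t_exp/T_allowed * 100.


T_allowed = 8 / 2^((95.5 - 90)/5) = 3.73213 hr
Dose = 2.6 / 3.73213 * 100 = 69.665 %


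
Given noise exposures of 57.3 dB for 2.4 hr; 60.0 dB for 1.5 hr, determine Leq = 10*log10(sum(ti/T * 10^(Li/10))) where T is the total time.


T_total = 2.4 + 1.5 = 3.9 hr
(2.4/3.9) * 10^(57.3/10) = 330481
(1.5/3.9) * 10^(60.0/10) = 384615
Sum = 330481 + 384615 = 715096
Leq = 10*log10(715096) = 58.544 dB


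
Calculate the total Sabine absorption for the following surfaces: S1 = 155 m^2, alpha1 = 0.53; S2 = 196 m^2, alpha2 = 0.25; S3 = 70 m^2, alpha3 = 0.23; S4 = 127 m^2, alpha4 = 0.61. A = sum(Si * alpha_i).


155 * 0.53 = 82.15
196 * 0.25 = 49
70 * 0.23 = 16.1
127 * 0.61 = 77.47
A_total = 82.15 + 49 + 16.1 + 77.47 = 224.72 m^2


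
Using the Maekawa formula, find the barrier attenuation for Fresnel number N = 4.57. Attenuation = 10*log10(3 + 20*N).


3 + 20*N = 3 + 20*4.57 = 94.4
Att = 10*log10(94.4) = 19.75 dB


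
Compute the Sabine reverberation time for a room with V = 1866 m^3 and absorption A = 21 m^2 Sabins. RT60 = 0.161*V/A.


RT60 = 0.161 * 1866 / 21 = 14.306 s


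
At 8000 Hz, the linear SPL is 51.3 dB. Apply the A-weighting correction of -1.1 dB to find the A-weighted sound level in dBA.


A-weighting table: 8000 Hz -> -1.1 dB correction
SPL_A = SPL + correction = 51.3 + (-1.1) = 50.2 dBA


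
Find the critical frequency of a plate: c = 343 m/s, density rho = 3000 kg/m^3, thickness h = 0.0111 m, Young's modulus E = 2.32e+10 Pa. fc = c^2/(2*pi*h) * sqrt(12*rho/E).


12*rho/E = 12*3000/2.32e+10 = 1.55172e-06
sqrt(12*rho/E) = sqrt(1.55172e-06) = 0.00124568
c^2/(2*pi*h) = 343^2/(2*pi*0.0111) = 1.68688e+06
fc = 1.68688e+06 * 0.00124568 = 2101.3 Hz


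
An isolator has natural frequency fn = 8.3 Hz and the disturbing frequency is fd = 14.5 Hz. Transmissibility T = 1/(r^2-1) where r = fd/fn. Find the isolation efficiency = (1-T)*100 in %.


r = 14.5 / 8.3 = 1.74699
r^2 - 1 = 1.74699^2 - 1 = 2.05197
T = 1/2.05197 = 0.487337
Efficiency = (1 - 0.487337)*100 = 51.266 %


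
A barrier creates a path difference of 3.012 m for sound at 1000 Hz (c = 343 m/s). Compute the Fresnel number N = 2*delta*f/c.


N = 2*delta*f/c = 2*delta/lambda, where lambda = c/f
lambda = 343 / 1000 = 0.343 m
N = 2 * 3.012 / 0.343 = 17.563


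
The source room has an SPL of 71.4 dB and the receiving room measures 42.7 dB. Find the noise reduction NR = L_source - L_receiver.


NR = L_source - L_receiver (difference between source and receiving room levels)
NR = 71.4 - 42.7 = 28.7 dB


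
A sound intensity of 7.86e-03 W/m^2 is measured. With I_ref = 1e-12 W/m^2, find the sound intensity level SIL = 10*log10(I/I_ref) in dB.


I / I_ref = 7.86e-03 / 1e-12 = 7.86e+09
SIL = 10 * log10(7.86e+09) = 98.954 dB


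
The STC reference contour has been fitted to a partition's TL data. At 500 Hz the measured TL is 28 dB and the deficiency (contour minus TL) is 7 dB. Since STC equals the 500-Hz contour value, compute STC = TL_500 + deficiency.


By ASTM E413, STC = value of the fitted reference contour at 500 Hz.
Contour value at 500 Hz = TL_500 + deficiency = 28 + 7 = 35
STC = 35


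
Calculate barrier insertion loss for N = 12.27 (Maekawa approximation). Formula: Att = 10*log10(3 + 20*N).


3 + 20*N = 3 + 20*12.27 = 248.4
Att = 10*log10(248.4) = 23.952 dB


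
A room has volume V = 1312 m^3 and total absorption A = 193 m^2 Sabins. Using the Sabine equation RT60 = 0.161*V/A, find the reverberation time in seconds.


RT60 = 0.161 * 1312 / 193 = 1.0945 s


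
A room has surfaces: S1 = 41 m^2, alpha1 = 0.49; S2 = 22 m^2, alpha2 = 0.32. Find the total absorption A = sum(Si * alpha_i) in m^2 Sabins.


41 * 0.49 = 20.09
22 * 0.32 = 7.04
A_total = 20.09 + 7.04 = 27.13 m^2


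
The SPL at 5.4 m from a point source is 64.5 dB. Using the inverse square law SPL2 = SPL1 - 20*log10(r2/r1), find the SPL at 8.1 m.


r2/r1 = 8.1/5.4 = 1.5
Correction = 20*log10(1.5) = 3.52183 dB
SPL2 = 64.5 - 3.52183 = 60.978 dB


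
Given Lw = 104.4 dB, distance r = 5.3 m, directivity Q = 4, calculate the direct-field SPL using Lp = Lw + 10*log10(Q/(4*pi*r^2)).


4*pi*r^2 = 4*pi*5.3^2 = 352.989 m^2
Q / (4*pi*r^2) = 4 / 352.989 = 0.0113318
Lp = 104.4 + 10*log10(0.0113318) = 84.943 dB


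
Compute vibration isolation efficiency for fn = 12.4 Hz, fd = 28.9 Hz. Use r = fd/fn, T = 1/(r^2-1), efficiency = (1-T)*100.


r = 28.9 / 12.4 = 2.33065
r^2 - 1 = 2.33065^2 - 1 = 4.43193
T = 1/4.43193 = 0.225635
Efficiency = (1 - 0.225635)*100 = 77.436 %


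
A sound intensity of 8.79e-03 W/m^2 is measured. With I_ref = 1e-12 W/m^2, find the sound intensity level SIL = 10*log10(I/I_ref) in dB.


I / I_ref = 8.79e-03 / 1e-12 = 8.79e+09
SIL = 10 * log10(8.79e+09) = 99.44 dB


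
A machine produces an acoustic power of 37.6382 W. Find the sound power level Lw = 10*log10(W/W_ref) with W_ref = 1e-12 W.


W / W_ref = 37.6382 / 1e-12 = 3.76382e+13
Lw = 10 * log10(3.76382e+13) = 135.76 dB


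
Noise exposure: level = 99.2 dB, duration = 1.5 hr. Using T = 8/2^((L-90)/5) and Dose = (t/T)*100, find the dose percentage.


T_allowed = 8 / 2^((99.2 - 90)/5) = 2.23457 hr
Dose = 1.5 / 2.23457 * 100 = 67.127 %


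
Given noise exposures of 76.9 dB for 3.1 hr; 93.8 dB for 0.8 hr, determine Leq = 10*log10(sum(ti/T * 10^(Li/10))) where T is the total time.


T_total = 3.1 + 0.8 = 3.9 hr
(3.1/3.9) * 10^(76.9/10) = 3.89311e+07
(0.8/3.9) * 10^(93.8/10) = 4.92068e+08
Sum = 3.89311e+07 + 4.92068e+08 = 5.30999e+08
Leq = 10*log10(5.30999e+08) = 87.251 dB


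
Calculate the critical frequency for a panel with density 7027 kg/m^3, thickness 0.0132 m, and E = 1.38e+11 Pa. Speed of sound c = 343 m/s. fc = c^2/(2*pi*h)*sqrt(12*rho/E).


12*rho/E = 12*7027/1.38e+11 = 6.11043e-07
sqrt(12*rho/E) = sqrt(6.11043e-07) = 0.000781692
c^2/(2*pi*h) = 343^2/(2*pi*0.0132) = 1.41852e+06
fc = 1.41852e+06 * 0.000781692 = 1108.8 Hz


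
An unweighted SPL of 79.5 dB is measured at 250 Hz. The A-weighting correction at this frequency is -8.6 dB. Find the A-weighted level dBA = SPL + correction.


A-weighting table: 250 Hz -> -8.6 dB correction
SPL_A = SPL + correction = 79.5 + (-8.6) = 70.9 dBA


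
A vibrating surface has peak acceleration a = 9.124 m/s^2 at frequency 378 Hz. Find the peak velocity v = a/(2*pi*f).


omega = 2*pi*f = 2*pi*378 = 2375.04 rad/s
v = a / omega = 9.124 / 2375.04 = 0.0038416 m/s


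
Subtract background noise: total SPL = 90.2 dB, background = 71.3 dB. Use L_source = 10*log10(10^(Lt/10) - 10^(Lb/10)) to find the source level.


10^(90.2/10) = 1.04713e+09
10^(71.3/10) = 1.34896e+07
Difference = 1.04713e+09 - 1.34896e+07 = 1.03364e+09
L_source = 10*log10(1.03364e+09) = 90.144 dB


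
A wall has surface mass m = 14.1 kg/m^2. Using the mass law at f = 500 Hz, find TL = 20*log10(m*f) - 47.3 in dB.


m * f = 14.1 * 500 = 7050
20*log10(7050) = 76.9638 dB
TL = 76.9638 - 47.3 = 29.664 dB


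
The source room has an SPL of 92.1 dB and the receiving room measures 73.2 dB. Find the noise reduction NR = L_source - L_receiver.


NR = L_source - L_receiver (difference between source and receiving room levels)
NR = 92.1 - 73.2 = 18.9 dB


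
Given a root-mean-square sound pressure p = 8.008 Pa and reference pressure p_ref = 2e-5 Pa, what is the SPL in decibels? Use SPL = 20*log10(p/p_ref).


p / p_ref = 8.008 / 2e-5 = 400400
SPL = 20 * log10(400400) = 112.05 dB
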